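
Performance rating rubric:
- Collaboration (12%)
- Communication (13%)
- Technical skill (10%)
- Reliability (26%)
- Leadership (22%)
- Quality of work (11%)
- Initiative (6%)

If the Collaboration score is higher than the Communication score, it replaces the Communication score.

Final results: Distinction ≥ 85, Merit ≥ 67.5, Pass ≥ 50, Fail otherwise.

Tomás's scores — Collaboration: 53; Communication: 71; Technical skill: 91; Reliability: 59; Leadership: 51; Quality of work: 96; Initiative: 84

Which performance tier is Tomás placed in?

Collaboration (53) ≤ Communication (71), so Communication stays at 71.
Weighted total:
  Collaboration 53 × 0.12 = 6.36
  Communication 71 × 0.13 = 9.23
  Technical skill 91 × 0.1 = 9.1
  Reliability 59 × 0.26 = 15.34
  Leadership 51 × 0.22 = 11.22
  Quality of work 96 × 0.11 = 10.56
  Initiative 84 × 0.06 = 5.04
Sum = 66.85
66.85 is ≥ 50 and < 67.5 → Pass

Pass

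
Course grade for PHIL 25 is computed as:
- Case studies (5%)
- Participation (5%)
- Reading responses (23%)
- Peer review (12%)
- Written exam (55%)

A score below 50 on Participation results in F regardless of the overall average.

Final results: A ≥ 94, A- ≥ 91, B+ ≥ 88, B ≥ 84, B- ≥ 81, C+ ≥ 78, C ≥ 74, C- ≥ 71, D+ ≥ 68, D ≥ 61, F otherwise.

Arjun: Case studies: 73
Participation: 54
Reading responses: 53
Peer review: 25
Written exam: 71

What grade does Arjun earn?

Participation score 54 ≥ 50: minimum met.
Weighted total:
  Case studies 73 × 0.05 = 3.65
  Participation 54 × 0.05 = 2.7
  Reading responses 53 × 0.23 = 12.19
  Peer review 25 × 0.12 = 3
  Written exam 71 × 0.55 = 39.05
Sum = 60.59
60.59 < 61 → F

F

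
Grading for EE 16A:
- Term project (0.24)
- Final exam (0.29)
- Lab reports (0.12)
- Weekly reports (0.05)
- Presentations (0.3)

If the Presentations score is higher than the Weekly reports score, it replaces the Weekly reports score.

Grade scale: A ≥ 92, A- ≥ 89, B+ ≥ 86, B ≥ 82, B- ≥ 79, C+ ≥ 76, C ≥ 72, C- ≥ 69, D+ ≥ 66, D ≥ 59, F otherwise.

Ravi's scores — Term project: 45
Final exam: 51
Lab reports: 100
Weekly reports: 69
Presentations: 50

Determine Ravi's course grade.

F

Presentations (50) ≤ Weekly reports (69), so Weekly reports stays at 69.
Weighted total:
  Term project 45 × 0.24 = 10.8
  Final exam 51 × 0.29 = 14.79
  Lab reports 100 × 0.12 = 12
  Weekly reports 69 × 0.05 = 3.45
  Presentations 50 × 0.3 = 15
Sum = 56.04
56.04 < 59 → F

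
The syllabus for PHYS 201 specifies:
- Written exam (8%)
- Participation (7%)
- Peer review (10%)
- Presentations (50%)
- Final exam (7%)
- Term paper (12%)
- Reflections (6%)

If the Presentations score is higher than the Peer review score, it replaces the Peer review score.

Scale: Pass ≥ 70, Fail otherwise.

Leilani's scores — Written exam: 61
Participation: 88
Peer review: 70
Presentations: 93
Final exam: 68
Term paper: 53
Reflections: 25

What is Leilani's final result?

Presentations (93) > Peer review (70), so Peer review counts as 93.
Weighted total:
  Written exam 61 × 0.08 = 4.88
  Participation 88 × 0.07 = 6.16
  Peer review 93 × 0.1 = 9.3
  Presentations 93 × 0.5 = 46.5
  Final exam 68 × 0.07 = 4.76
  Term paper 53 × 0.12 = 6.36
  Reflections 25 × 0.06 = 1.5
Sum = 79.46
79.46 ≥ 70 → Pass

Pass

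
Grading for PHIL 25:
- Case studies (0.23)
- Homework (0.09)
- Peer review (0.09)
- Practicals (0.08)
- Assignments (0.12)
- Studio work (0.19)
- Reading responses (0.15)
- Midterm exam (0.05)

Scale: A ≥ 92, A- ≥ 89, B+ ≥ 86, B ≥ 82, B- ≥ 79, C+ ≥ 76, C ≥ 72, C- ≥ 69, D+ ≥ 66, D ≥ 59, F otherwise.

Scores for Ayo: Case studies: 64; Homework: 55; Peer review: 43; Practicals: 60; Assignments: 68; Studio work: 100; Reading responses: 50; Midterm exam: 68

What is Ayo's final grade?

D+

Weighted total:
  Case studies 64 × 0.23 = 14.72
  Homework 55 × 0.09 = 4.95
  Peer review 43 × 0.09 = 3.87
  Practicals 60 × 0.08 = 4.8
  Assignments 68 × 0.12 = 8.16
  Studio work 100 × 0.19 = 19
  Reading responses 50 × 0.15 = 7.5
  Midterm exam 68 × 0.05 = 3.4
Sum = 66.4
66.4 is ≥ 66 and < 69 → D+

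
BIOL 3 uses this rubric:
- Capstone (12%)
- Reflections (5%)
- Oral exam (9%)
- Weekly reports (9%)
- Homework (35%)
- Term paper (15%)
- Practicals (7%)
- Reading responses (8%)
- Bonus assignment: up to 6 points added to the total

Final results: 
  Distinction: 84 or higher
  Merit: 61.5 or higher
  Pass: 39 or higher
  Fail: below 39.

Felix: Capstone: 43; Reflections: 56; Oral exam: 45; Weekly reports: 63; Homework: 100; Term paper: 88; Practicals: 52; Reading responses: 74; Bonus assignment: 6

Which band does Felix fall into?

Weighted total:
  Capstone 43 × 0.12 = 5.16
  Reflections 56 × 0.05 = 2.8
  Oral exam 45 × 0.09 = 4.05
  Weekly reports 63 × 0.09 = 5.67
  Homework 100 × 0.35 = 35
  Term paper 88 × 0.15 = 13.2
  Practicals 52 × 0.07 = 3.64
  Reading responses 74 × 0.08 = 5.92
Sum = 75.44
Bonus assignment: 75.44 + 6 = 81.44
81.44 is ≥ 61.5 and < 84 → Merit

Merit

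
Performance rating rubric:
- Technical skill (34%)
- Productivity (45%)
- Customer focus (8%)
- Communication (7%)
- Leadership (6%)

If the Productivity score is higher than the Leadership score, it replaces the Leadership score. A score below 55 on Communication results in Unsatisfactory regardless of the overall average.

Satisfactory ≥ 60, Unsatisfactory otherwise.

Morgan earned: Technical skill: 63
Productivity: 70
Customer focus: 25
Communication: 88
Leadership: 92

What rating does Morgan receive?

Satisfactory

Productivity (70) ≤ Leadership (92), so Leadership stays at 92.
Communication score 88 ≥ 55: minimum met.
Weighted total:
  Technical skill 63 × 0.34 = 21.42
  Productivity 70 × 0.45 = 31.5
  Customer focus 25 × 0.08 = 2
  Communication 88 × 0.07 = 6.16
  Leadership 92 × 0.06 = 5.52
Sum = 66.6
66.6 ≥ 60 → Satisfactory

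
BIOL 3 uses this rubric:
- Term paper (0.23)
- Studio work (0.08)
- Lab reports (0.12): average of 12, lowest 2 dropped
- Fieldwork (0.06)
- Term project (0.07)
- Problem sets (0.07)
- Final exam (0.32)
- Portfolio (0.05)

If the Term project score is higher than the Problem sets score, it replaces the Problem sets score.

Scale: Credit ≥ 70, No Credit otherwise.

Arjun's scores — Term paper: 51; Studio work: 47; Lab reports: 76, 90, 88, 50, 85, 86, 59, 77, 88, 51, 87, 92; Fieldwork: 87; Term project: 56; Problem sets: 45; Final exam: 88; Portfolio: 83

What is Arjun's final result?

Credit

Lab reports: drop 50, 51 → average of remaining 10 = 828/10 = 82.8
Term project (56) > Problem sets (45), so Problem sets counts as 56.
Weighted total:
  Term paper 51 × 0.23 = 11.73
  Studio work 47 × 0.08 = 3.76
  Lab reports 82.8 × 0.12 = 9.936
  Fieldwork 87 × 0.06 = 5.22
  Term project 56 × 0.07 = 3.92
  Problem sets 56 × 0.07 = 3.92
  Final exam 88 × 0.32 = 28.16
  Portfolio 83 × 0.05 = 4.15
Sum = 70.796
70.796 ≥ 70 → Credit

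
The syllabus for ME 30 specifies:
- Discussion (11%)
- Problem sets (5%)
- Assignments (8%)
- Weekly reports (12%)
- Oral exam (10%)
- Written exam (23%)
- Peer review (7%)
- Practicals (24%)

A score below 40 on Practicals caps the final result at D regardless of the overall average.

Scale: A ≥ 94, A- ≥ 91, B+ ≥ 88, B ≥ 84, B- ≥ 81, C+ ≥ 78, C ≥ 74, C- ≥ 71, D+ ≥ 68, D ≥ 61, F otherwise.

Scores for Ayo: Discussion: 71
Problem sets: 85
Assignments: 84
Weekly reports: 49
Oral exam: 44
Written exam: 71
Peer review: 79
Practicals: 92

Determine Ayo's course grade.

Practicals score 92 ≥ 40: minimum met.
Weighted total:
  Discussion 71 × 0.11 = 7.81
  Problem sets 85 × 0.05 = 4.25
  Assignments 84 × 0.08 = 6.72
  Weekly reports 49 × 0.12 = 5.88
  Oral exam 44 × 0.1 = 4.4
  Written exam 71 × 0.23 = 16.33
  Peer review 79 × 0.07 = 5.53
  Practicals 92 × 0.24 = 22.08
Sum = 73
73 is ≥ 71 and < 74 → C-

C-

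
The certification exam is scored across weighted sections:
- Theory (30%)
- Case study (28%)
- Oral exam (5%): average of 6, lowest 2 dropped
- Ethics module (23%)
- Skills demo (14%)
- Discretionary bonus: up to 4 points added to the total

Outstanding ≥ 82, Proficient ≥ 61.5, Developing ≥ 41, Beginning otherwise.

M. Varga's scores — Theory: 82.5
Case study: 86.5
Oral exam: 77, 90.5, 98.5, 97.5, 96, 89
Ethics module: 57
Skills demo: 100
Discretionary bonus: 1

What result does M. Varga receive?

Proficient

Oral exam: drop 77, 89 → average of remaining 4 = 382.5/4 = 95.625
Weighted total:
  Theory 82.5 × 0.3 = 24.75
  Case study 86.5 × 0.28 = 24.22
  Oral exam 95.625 × 0.05 = 4.78125
  Ethics module 57 × 0.23 = 13.11
  Skills demo 100 × 0.14 = 14
Sum = 80.86125
Discretionary bonus: 80.86125 + 1 = 81.86125
81.86125 is ≥ 61.5 and < 82 → Proficient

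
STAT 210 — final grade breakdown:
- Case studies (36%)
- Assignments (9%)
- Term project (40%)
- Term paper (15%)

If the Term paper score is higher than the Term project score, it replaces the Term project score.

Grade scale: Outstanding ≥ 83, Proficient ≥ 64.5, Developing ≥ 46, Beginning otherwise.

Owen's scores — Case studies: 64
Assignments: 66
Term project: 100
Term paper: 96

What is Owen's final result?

Outstanding

Term paper (96) ≤ Term project (100), so Term project stays at 100.
Weighted total:
  Case studies 64 × 0.36 = 23.04
  Assignments 66 × 0.09 = 5.94
  Term project 100 × 0.4 = 40
  Term paper 96 × 0.15 = 14.4
Sum = 83.38
83.38 ≥ 83 → Outstanding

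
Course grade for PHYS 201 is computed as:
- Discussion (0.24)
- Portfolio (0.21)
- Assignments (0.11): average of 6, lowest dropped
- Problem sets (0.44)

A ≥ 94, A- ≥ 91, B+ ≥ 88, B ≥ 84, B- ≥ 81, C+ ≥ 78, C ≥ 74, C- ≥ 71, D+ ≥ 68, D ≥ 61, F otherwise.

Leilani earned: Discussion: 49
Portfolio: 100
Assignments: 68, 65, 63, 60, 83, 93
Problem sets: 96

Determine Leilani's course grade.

B-

Assignments: drop 60 → average of remaining 5 = 372/5 = 74.4
Weighted total:
  Discussion 49 × 0.24 = 11.76
  Portfolio 100 × 0.21 = 21
  Assignments 74.4 × 0.11 = 8.184
  Problem sets 96 × 0.44 = 42.24
Sum = 83.184
83.184 is ≥ 81 and < 84 → B-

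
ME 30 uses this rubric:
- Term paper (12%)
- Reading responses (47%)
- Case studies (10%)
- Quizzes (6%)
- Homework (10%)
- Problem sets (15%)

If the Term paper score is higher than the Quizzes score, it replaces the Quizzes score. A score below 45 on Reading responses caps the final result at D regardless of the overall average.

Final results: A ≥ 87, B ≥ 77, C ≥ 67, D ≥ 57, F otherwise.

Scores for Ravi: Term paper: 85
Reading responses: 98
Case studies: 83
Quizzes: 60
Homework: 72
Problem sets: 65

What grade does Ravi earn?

Term paper (85) > Quizzes (60), so Quizzes counts as 85.
Reading responses score 98 ≥ 45: minimum met.
Weighted total:
  Term paper 85 × 0.12 = 10.2
  Reading responses 98 × 0.47 = 46.06
  Case studies 83 × 0.1 = 8.3
  Quizzes 85 × 0.06 = 5.1
  Homework 72 × 0.1 = 7.2
  Problem sets 65 × 0.15 = 9.75
Sum = 86.61
86.61 is ≥ 77 and < 87 → B

B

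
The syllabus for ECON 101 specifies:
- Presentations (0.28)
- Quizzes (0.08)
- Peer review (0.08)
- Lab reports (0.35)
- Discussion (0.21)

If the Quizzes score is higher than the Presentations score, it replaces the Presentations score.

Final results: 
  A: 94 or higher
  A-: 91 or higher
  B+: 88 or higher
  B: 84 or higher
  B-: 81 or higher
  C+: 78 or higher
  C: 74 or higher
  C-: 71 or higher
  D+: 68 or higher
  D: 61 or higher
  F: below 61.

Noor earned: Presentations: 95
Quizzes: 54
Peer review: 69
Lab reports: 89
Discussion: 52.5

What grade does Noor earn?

Quizzes (54) ≤ Presentations (95), so Presentations stays at 95.
Weighted total:
  Presentations 95 × 0.28 = 26.6
  Quizzes 54 × 0.08 = 4.32
  Peer review 69 × 0.08 = 5.52
  Lab reports 89 × 0.35 = 31.15
  Discussion 52.5 × 0.21 = 11.025
Sum = 78.615
78.615 is ≥ 78 and < 81 → C+

C+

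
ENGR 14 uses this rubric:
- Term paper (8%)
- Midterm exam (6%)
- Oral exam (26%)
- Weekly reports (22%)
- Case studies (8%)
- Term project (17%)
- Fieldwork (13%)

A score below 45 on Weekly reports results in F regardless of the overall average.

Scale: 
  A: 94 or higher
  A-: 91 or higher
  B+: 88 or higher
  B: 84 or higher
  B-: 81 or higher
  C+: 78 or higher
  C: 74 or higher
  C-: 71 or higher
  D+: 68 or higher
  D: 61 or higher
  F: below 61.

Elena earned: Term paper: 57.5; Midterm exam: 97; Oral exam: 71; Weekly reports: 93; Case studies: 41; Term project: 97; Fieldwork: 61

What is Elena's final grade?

Weekly reports score 93 ≥ 45: minimum met.
Weighted total:
  Term paper 57.5 × 0.08 = 4.6
  Midterm exam 97 × 0.06 = 5.82
  Oral exam 71 × 0.26 = 18.46
  Weekly reports 93 × 0.22 = 20.46
  Case studies 41 × 0.08 = 3.28
  Term project 97 × 0.17 = 16.49
  Fieldwork 61 × 0.13 = 7.93
Sum = 77.04
77.04 is ≥ 74 and < 78 → C

C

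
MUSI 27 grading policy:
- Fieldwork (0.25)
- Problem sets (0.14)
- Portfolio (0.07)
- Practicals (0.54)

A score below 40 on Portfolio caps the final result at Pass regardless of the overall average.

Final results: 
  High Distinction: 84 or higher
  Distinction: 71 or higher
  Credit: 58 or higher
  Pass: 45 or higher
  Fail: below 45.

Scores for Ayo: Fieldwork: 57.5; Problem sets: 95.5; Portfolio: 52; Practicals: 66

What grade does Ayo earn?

Portfolio score 52 ≥ 40: minimum met.
Weighted total:
  Fieldwork 57.5 × 0.25 = 14.375
  Problem sets 95.5 × 0.14 = 13.37
  Portfolio 52 × 0.07 = 3.64
  Practicals 66 × 0.54 = 35.64
Sum = 67.025
67.025 is ≥ 58 and < 71 → Credit

Credit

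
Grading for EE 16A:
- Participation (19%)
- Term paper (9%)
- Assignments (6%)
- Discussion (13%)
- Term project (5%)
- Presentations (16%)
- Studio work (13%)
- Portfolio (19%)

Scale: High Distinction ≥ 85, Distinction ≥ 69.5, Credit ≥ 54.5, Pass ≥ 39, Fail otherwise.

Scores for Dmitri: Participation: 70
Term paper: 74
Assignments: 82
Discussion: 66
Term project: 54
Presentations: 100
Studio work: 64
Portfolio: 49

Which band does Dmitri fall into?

Distinction

Weighted total:
  Participation 70 × 0.19 = 13.3
  Term paper 74 × 0.09 = 6.66
  Assignments 82 × 0.06 = 4.92
  Discussion 66 × 0.13 = 8.58
  Term project 54 × 0.05 = 2.7
  Presentations 100 × 0.16 = 16
  Studio work 64 × 0.13 = 8.32
  Portfolio 49 × 0.19 = 9.31
Sum = 69.79
69.79 is ≥ 69.5 and < 85 → Distinction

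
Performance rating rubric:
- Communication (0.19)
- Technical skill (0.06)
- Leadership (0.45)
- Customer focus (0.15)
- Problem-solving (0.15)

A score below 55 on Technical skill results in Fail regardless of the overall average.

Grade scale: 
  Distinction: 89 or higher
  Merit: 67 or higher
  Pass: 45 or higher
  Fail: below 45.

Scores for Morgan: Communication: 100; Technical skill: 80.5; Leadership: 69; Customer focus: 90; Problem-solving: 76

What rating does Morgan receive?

Technical skill score 80.5 ≥ 55: minimum met.
Weighted total:
  Communication 100 × 0.19 = 19
  Technical skill 80.5 × 0.06 = 4.83
  Leadership 69 × 0.45 = 31.05
  Customer focus 90 × 0.15 = 13.5
  Problem-solving 76 × 0.15 = 11.4
Sum = 79.78
79.78 is ≥ 67 and < 89 → Merit

Merit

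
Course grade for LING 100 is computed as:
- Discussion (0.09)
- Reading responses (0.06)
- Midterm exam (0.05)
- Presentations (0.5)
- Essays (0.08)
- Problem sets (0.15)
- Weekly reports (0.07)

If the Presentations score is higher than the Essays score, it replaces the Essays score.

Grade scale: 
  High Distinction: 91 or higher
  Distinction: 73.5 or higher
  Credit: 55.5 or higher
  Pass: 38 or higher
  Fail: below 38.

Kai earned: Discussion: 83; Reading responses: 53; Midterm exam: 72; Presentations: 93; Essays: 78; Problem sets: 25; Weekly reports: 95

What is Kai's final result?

Distinction

Presentations (93) > Essays (78), so Essays counts as 93.
Weighted total:
  Discussion 83 × 0.09 = 7.47
  Reading responses 53 × 0.06 = 3.18
  Midterm exam 72 × 0.05 = 3.6
  Presentations 93 × 0.5 = 46.5
  Essays 93 × 0.08 = 7.44
  Problem sets 25 × 0.15 = 3.75
  Weekly reports 95 × 0.07 = 6.65
Sum = 78.59
78.59 is ≥ 73.5 and < 91 → Distinction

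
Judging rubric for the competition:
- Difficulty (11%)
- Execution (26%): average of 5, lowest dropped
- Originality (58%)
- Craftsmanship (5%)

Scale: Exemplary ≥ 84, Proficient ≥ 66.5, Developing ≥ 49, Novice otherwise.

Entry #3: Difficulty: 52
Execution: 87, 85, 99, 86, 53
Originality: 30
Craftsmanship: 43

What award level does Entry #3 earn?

Execution: drop 53 → average of remaining 4 = 357/4 = 89.25
Weighted total:
  Difficulty 52 × 0.11 = 5.72
  Execution 89.25 × 0.26 = 23.205
  Originality 30 × 0.58 = 17.4
  Craftsmanship 43 × 0.05 = 2.15
Sum = 48.475
48.475 < 49 → Novice

Novice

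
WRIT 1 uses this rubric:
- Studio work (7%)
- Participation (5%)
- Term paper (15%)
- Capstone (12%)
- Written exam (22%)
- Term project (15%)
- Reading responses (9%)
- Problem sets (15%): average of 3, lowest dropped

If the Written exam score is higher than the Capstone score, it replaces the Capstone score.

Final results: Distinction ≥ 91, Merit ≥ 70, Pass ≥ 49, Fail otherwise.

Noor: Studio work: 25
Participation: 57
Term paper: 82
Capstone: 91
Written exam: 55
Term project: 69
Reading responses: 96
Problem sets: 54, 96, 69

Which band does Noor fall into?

Problem sets: drop 54 → average of remaining 2 = 165/2 = 82.5
Written exam (55) ≤ Capstone (91), so Capstone stays at 91.
Weighted total:
  Studio work 25 × 0.07 = 1.75
  Participation 57 × 0.05 = 2.85
  Term paper 82 × 0.15 = 12.3
  Capstone 91 × 0.12 = 10.92
  Written exam 55 × 0.22 = 12.1
  Term project 69 × 0.15 = 10.35
  Reading responses 96 × 0.09 = 8.64
  Problem sets 82.5 × 0.15 = 12.375
Sum = 71.285
71.285 is ≥ 70 and < 91 → Merit

Merit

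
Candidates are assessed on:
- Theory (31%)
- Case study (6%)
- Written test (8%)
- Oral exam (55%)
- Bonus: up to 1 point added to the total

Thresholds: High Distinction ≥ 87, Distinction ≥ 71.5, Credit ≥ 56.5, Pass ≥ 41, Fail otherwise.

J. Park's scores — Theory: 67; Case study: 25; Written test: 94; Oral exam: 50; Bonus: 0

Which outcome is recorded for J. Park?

Weighted total:
  Theory 67 × 0.31 = 20.77
  Case study 25 × 0.06 = 1.5
  Written test 94 × 0.08 = 7.52
  Oral exam 50 × 0.55 = 27.5
Sum = 57.29
Bonus: 57.29 + 0 = 57.29
57.29 is ≥ 56.5 and < 71.5 → Credit

Credit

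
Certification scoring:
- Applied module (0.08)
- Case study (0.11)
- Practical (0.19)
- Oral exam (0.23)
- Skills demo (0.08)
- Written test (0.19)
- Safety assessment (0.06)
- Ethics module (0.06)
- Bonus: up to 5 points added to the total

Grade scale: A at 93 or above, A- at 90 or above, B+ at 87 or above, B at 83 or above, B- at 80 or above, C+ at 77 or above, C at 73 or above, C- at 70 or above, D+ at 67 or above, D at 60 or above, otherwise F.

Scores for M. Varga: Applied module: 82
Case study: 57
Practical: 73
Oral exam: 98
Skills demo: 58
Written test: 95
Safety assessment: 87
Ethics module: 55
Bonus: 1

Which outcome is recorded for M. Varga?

Weighted total:
  Applied module 82 × 0.08 = 6.56
  Case study 57 × 0.11 = 6.27
  Practical 73 × 0.19 = 13.87
  Oral exam 98 × 0.23 = 22.54
  Skills demo 58 × 0.08 = 4.64
  Written test 95 × 0.19 = 18.05
  Safety assessment 87 × 0.06 = 5.22
  Ethics module 55 × 0.06 = 3.3
Sum = 80.45
Bonus: 80.45 + 1 = 81.45
81.45 is ≥ 80 and < 83 → B-

B-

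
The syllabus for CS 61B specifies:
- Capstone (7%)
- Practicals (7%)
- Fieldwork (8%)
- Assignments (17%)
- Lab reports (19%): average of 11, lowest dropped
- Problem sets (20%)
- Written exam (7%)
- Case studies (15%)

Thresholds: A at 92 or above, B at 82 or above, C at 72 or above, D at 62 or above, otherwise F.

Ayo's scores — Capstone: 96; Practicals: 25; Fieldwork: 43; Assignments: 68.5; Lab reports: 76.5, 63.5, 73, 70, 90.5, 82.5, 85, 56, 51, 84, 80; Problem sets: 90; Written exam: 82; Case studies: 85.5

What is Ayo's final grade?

C

Lab reports: drop 51 → average of remaining 10 = 761/10 = 76.1
Weighted total:
  Capstone 96 × 0.07 = 6.72
  Practicals 25 × 0.07 = 1.75
  Fieldwork 43 × 0.08 = 3.44
  Assignments 68.5 × 0.17 = 11.645
  Lab reports 76.1 × 0.19 = 14.459
  Problem sets 90 × 0.2 = 18
  Written exam 82 × 0.07 = 5.74
  Case studies 85.5 × 0.15 = 12.825
Sum = 74.579
74.579 is ≥ 72 and < 82 → C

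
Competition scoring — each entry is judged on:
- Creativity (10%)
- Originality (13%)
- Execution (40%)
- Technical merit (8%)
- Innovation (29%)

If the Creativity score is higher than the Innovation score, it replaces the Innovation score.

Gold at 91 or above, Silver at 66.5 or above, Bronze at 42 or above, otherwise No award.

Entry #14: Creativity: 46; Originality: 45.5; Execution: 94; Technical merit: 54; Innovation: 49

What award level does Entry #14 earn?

Silver

Creativity (46) ≤ Innovation (49), so Innovation stays at 49.
Weighted total:
  Creativity 46 × 0.1 = 4.6
  Originality 45.5 × 0.13 = 5.915
  Execution 94 × 0.4 = 37.6
  Technical merit 54 × 0.08 = 4.32
  Innovation 49 × 0.29 = 14.21
Sum = 66.645
66.645 is ≥ 66.5 and < 91 → Silver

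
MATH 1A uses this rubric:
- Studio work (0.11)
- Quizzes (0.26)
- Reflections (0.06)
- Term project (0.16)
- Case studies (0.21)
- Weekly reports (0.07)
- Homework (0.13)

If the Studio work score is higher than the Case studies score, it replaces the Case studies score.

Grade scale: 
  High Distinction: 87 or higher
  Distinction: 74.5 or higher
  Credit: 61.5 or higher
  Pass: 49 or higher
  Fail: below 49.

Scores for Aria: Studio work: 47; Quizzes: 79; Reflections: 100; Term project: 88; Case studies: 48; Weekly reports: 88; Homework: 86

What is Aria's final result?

Credit

Studio work (47) ≤ Case studies (48), so Case studies stays at 48.
Weighted total:
  Studio work 47 × 0.11 = 5.17
  Quizzes 79 × 0.26 = 20.54
  Reflections 100 × 0.06 = 6
  Term project 88 × 0.16 = 14.08
  Case studies 48 × 0.21 = 10.08
  Weekly reports 88 × 0.07 = 6.16
  Homework 86 × 0.13 = 11.18
Sum = 73.21
73.21 is ≥ 61.5 and < 74.5 → Credit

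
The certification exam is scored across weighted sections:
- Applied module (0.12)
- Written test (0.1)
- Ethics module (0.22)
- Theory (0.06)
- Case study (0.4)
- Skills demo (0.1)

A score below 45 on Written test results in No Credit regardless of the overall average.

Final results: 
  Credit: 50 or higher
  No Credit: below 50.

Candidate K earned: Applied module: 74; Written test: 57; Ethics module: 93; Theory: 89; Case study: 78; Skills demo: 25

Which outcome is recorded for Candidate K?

Credit

Written test score 57 ≥ 45: minimum met.
Weighted total:
  Applied module 74 × 0.12 = 8.88
  Written test 57 × 0.1 = 5.7
  Ethics module 93 × 0.22 = 20.46
  Theory 89 × 0.06 = 5.34
  Case study 78 × 0.4 = 31.2
  Skills demo 25 × 0.1 = 2.5
Sum = 74.08
74.08 ≥ 50 → Credit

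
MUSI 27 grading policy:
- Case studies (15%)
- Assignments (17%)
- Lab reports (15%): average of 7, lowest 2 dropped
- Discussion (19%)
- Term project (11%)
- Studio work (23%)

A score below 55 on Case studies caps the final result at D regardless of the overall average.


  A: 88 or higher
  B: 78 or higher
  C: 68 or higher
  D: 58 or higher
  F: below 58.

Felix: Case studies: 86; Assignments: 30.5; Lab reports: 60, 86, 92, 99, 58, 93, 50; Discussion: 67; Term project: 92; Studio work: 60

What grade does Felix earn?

Lab reports: drop 50, 58 → average of remaining 5 = 430/5 = 86
Case studies score 86 ≥ 55: minimum met.
Weighted total:
  Case studies 86 × 0.15 = 12.9
  Assignments 30.5 × 0.17 = 5.185
  Lab reports 86 × 0.15 = 12.9
  Discussion 67 × 0.19 = 12.73
  Term project 92 × 0.11 = 10.12
  Studio work 60 × 0.23 = 13.8
Sum = 67.635
67.635 is ≥ 58 and < 68 → D

D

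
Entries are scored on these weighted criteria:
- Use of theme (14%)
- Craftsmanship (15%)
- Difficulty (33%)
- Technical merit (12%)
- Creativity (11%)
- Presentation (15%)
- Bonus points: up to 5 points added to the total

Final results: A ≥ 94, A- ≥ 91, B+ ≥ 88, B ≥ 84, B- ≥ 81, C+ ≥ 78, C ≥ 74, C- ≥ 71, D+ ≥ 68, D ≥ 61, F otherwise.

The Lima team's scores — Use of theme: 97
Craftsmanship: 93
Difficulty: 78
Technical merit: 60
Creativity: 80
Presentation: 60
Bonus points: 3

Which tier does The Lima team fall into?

B-

Weighted total:
  Use of theme 97 × 0.14 = 13.58
  Craftsmanship 93 × 0.15 = 13.95
  Difficulty 78 × 0.33 = 25.74
  Technical merit 60 × 0.12 = 7.2
  Creativity 80 × 0.11 = 8.8
  Presentation 60 × 0.15 = 9
Sum = 78.27
Bonus points: 78.27 + 3 = 81.27
81.27 is ≥ 81 and < 84 → B-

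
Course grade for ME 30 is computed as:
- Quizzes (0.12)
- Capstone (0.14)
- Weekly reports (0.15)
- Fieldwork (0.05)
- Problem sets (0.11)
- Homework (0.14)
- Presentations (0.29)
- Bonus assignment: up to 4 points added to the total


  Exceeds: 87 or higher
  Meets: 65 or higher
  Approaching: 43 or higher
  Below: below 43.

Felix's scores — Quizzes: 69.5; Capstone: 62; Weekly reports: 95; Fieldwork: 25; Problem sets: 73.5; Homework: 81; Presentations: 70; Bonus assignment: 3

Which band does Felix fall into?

Meets

Weighted total:
  Quizzes 69.5 × 0.12 = 8.34
  Capstone 62 × 0.14 = 8.68
  Weekly reports 95 × 0.15 = 14.25
  Fieldwork 25 × 0.05 = 1.25
  Problem sets 73.5 × 0.11 = 8.085
  Homework 81 × 0.14 = 11.34
  Presentations 70 × 0.29 = 20.3
Sum = 72.245
Bonus assignment: 72.245 + 3 = 75.245
75.245 is ≥ 65 and < 87 → Meets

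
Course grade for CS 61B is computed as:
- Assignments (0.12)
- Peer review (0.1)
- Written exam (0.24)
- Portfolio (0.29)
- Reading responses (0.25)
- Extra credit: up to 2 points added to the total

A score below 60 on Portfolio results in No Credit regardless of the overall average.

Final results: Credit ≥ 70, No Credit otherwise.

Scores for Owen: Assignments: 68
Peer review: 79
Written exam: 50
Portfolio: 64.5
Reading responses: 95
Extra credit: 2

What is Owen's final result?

Credit

Portfolio score 64.5 ≥ 60: minimum met.
Weighted total:
  Assignments 68 × 0.12 = 8.16
  Peer review 79 × 0.1 = 7.9
  Written exam 50 × 0.24 = 12
  Portfolio 64.5 × 0.29 = 18.705
  Reading responses 95 × 0.25 = 23.75
Sum = 70.515
Extra credit: 70.515 + 2 = 72.515
72.515 ≥ 70 → Credit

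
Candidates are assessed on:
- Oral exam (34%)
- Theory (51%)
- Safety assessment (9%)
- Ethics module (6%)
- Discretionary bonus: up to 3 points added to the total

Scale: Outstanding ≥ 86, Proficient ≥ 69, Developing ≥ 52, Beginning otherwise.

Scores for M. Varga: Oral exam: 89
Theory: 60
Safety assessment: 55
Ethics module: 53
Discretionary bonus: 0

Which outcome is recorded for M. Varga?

Weighted total:
  Oral exam 89 × 0.34 = 30.26
  Theory 60 × 0.51 = 30.6
  Safety assessment 55 × 0.09 = 4.95
  Ethics module 53 × 0.06 = 3.18
Sum = 68.99
Discretionary bonus: 68.99 + 0 = 68.99
68.99 is ≥ 52 and < 69 → Developing

Developing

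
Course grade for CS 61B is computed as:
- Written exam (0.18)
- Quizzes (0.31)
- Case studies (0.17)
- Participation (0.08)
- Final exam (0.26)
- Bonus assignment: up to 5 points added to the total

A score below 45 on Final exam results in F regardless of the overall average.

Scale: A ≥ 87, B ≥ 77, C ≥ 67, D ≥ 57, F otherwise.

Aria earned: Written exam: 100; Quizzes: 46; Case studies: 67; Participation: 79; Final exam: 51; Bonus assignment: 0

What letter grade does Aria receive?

D

Final exam score 51 ≥ 45: minimum met.
Weighted total:
  Written exam 100 × 0.18 = 18
  Quizzes 46 × 0.31 = 14.26
  Case studies 67 × 0.17 = 11.39
  Participation 79 × 0.08 = 6.32
  Final exam 51 × 0.26 = 13.26
Sum = 63.23
Bonus assignment: 63.23 + 0 = 63.23
63.23 is ≥ 57 and < 67 → D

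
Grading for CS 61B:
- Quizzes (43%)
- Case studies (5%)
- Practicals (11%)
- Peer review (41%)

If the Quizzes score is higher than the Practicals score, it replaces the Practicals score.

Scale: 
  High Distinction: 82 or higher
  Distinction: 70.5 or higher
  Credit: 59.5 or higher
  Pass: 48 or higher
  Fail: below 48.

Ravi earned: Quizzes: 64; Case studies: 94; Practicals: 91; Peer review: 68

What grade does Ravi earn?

Credit

Quizzes (64) ≤ Practicals (91), so Practicals stays at 91.
Weighted total:
  Quizzes 64 × 0.43 = 27.52
  Case studies 94 × 0.05 = 4.7
  Practicals 91 × 0.11 = 10.01
  Peer review 68 × 0.41 = 27.88
Sum = 70.11
70.11 is ≥ 59.5 and < 70.5 → Credit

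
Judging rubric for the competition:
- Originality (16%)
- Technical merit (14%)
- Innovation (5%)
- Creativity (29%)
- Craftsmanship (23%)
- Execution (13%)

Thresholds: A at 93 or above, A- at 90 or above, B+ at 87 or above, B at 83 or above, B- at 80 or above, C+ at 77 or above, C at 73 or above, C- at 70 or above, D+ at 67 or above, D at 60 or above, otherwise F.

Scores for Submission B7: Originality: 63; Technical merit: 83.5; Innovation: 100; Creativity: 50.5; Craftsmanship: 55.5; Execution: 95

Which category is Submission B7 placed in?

D

Weighted total:
  Originality 63 × 0.16 = 10.08
  Technical merit 83.5 × 0.14 = 11.69
  Innovation 100 × 0.05 = 5
  Creativity 50.5 × 0.29 = 14.645
  Craftsmanship 55.5 × 0.23 = 12.765
  Execution 95 × 0.13 = 12.35
Sum = 66.53
66.53 is ≥ 60 and < 67 → D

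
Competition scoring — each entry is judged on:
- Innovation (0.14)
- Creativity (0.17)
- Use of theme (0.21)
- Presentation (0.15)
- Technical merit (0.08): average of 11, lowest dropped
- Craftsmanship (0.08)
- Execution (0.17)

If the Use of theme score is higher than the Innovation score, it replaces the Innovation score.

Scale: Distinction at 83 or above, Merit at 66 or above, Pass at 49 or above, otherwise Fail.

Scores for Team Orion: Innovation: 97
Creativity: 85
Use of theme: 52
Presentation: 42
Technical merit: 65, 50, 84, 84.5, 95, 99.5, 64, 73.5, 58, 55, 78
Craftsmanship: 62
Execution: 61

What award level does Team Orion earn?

Technical merit: drop 50 → average of remaining 10 = 756.5/10 = 75.65
Use of theme (52) ≤ Innovation (97), so Innovation stays at 97.
Weighted total:
  Innovation 97 × 0.14 = 13.58
  Creativity 85 × 0.17 = 14.45
  Use of theme 52 × 0.21 = 10.92
  Presentation 42 × 0.15 = 6.3
  Technical merit 75.65 × 0.08 = 6.052
  Craftsmanship 62 × 0.08 = 4.96
  Execution 61 × 0.17 = 10.37
Sum = 66.632
66.632 is ≥ 66 and < 83 → Merit

Merit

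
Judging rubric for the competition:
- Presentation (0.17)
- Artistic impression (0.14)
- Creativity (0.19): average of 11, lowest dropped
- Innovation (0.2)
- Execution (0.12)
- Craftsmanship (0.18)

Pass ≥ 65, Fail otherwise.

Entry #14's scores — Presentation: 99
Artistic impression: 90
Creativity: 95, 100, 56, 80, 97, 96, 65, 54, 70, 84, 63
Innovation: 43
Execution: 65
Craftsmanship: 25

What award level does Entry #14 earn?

Pass

Creativity: drop 54 → average of remaining 10 = 806/10 = 80.6
Weighted total:
  Presentation 99 × 0.17 = 16.83
  Artistic impression 90 × 0.14 = 12.6
  Creativity 80.6 × 0.19 = 15.314
  Innovation 43 × 0.2 = 8.6
  Execution 65 × 0.12 = 7.8
  Craftsmanship 25 × 0.18 = 4.5
Sum = 65.644
65.644 ≥ 65 → Pass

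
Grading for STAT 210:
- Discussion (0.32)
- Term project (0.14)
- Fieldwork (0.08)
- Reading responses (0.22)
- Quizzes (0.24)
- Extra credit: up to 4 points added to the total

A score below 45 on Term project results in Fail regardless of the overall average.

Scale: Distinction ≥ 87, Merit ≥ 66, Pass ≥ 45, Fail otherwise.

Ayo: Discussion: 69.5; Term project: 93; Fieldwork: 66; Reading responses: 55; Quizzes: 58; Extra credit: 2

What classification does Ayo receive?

Term project score 93 ≥ 45: minimum met.
Weighted total:
  Discussion 69.5 × 0.32 = 22.24
  Term project 93 × 0.14 = 13.02
  Fieldwork 66 × 0.08 = 5.28
  Reading responses 55 × 0.22 = 12.1
  Quizzes 58 × 0.24 = 13.92
Sum = 66.56
Extra credit: 66.56 + 2 = 68.56
68.56 is ≥ 66 and < 87 → Merit

Merit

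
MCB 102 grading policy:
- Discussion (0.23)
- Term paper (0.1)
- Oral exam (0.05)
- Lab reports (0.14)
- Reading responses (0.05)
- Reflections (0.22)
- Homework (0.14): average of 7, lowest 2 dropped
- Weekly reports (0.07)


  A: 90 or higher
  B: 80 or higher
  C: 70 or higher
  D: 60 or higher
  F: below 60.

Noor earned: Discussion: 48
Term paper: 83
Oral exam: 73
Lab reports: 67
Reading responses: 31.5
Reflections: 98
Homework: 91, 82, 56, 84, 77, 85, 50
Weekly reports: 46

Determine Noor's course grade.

C

Homework: drop 50, 56 → average of remaining 5 = 419/5 = 83.8
Weighted total:
  Discussion 48 × 0.23 = 11.04
  Term paper 83 × 0.1 = 8.3
  Oral exam 73 × 0.05 = 3.65
  Lab reports 67 × 0.14 = 9.38
  Reading responses 31.5 × 0.05 = 1.575
  Reflections 98 × 0.22 = 21.56
  Homework 83.8 × 0.14 = 11.732
  Weekly reports 46 × 0.07 = 3.22
Sum = 70.457
70.457 is ≥ 70 and < 80 → C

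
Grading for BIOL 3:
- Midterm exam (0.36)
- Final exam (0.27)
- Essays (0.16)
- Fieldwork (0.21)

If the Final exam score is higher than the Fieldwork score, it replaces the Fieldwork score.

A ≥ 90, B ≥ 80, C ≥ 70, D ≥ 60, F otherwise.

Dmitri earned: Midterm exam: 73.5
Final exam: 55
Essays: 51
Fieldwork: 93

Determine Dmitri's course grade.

D

Final exam (55) ≤ Fieldwork (93), so Fieldwork stays at 93.
Weighted total:
  Midterm exam 73.5 × 0.36 = 26.46
  Final exam 55 × 0.27 = 14.85
  Essays 51 × 0.16 = 8.16
  Fieldwork 93 × 0.21 = 19.53
Sum = 69
69 is ≥ 60 and < 70 → D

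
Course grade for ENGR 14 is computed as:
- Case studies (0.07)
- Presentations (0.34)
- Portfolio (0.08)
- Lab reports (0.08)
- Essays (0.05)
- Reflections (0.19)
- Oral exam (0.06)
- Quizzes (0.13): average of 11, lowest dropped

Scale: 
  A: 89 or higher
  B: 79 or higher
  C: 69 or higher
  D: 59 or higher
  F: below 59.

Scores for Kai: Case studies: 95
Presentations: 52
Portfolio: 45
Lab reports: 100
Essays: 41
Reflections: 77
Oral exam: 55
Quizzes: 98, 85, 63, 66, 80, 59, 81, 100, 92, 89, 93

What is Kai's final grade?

Quizzes: drop 59 → average of remaining 10 = 847/10 = 84.7
Weighted total:
  Case studies 95 × 0.07 = 6.65
  Presentations 52 × 0.34 = 17.68
  Portfolio 45 × 0.08 = 3.6
  Lab reports 100 × 0.08 = 8
  Essays 41 × 0.05 = 2.05
  Reflections 77 × 0.19 = 14.63
  Oral exam 55 × 0.06 = 3.3
  Quizzes 84.7 × 0.13 = 11.011
Sum = 66.921
66.921 is ≥ 59 and < 69 → D

D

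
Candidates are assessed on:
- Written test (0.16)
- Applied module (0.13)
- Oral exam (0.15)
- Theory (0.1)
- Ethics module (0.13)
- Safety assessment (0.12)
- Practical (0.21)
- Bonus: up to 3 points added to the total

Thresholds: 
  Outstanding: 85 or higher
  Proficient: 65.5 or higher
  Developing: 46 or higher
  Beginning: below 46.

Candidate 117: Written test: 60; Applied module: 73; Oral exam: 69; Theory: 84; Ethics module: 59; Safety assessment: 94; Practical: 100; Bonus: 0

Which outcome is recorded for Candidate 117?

Weighted total:
  Written test 60 × 0.16 = 9.6
  Applied module 73 × 0.13 = 9.49
  Oral exam 69 × 0.15 = 10.35
  Theory 84 × 0.1 = 8.4
  Ethics module 59 × 0.13 = 7.67
  Safety assessment 94 × 0.12 = 11.28
  Practical 100 × 0.21 = 21
Sum = 77.79
Bonus: 77.79 + 0 = 77.79
77.79 is ≥ 65.5 and < 85 → Proficient

Proficient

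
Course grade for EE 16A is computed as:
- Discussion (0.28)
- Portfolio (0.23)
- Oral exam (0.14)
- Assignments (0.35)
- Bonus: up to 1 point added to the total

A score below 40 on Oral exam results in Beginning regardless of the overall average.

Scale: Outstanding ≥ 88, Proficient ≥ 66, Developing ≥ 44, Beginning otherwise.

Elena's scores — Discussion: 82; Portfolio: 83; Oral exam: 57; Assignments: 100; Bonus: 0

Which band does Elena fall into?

Oral exam score 57 ≥ 40: minimum met.
Weighted total:
  Discussion 82 × 0.28 = 22.96
  Portfolio 83 × 0.23 = 19.09
  Oral exam 57 × 0.14 = 7.98
  Assignments 100 × 0.35 = 35
Sum = 85.03
Bonus: 85.03 + 0 = 85.03
85.03 is ≥ 66 and < 88 → Proficient

Proficient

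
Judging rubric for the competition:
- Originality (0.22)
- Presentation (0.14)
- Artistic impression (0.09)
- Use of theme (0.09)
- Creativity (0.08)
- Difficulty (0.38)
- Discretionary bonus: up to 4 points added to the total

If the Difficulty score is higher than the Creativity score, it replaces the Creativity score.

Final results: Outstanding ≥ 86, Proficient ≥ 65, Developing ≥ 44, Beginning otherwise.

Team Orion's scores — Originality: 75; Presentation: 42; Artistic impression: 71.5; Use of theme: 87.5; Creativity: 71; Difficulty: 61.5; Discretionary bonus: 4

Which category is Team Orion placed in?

Difficulty (61.5) ≤ Creativity (71), so Creativity stays at 71.
Weighted total:
  Originality 75 × 0.22 = 16.5
  Presentation 42 × 0.14 = 5.88
  Artistic impression 71.5 × 0.09 = 6.435
  Use of theme 87.5 × 0.09 = 7.875
  Creativity 71 × 0.08 = 5.68
  Difficulty 61.5 × 0.38 = 23.37
Sum = 65.74
Discretionary bonus: 65.74 + 4 = 69.74
69.74 is ≥ 65 and < 86 → Proficient

Proficient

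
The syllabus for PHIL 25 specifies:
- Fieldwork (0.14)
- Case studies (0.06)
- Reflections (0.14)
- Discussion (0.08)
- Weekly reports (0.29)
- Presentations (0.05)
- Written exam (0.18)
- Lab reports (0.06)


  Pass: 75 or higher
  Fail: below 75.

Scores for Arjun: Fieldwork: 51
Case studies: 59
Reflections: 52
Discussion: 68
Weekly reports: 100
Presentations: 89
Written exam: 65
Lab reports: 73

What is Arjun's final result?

Weighted total:
  Fieldwork 51 × 0.14 = 7.14
  Case studies 59 × 0.06 = 3.54
  Reflections 52 × 0.14 = 7.28
  Discussion 68 × 0.08 = 5.44
  Weekly reports 100 × 0.29 = 29
  Presentations 89 × 0.05 = 4.45
  Written exam 65 × 0.18 = 11.7
  Lab reports 73 × 0.06 = 4.38
Sum = 72.93
72.93 < 75 → Fail

Fail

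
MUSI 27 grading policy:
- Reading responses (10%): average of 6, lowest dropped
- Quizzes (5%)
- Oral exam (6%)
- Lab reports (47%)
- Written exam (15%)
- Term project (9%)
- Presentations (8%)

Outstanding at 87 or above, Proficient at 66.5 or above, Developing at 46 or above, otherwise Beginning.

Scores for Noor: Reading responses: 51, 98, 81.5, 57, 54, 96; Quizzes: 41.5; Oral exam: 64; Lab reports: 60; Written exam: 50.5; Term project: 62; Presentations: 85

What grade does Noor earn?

Reading responses: drop 51 → average of remaining 5 = 386.5/5 = 77.3
Weighted total:
  Reading responses 77.3 × 0.1 = 7.73
  Quizzes 41.5 × 0.05 = 2.075
  Oral exam 64 × 0.06 = 3.84
  Lab reports 60 × 0.47 = 28.2
  Written exam 50.5 × 0.15 = 7.575
  Term project 62 × 0.09 = 5.58
  Presentations 85 × 0.08 = 6.8
Sum = 61.8
61.8 is ≥ 46 and < 66.5 → Developing

Developing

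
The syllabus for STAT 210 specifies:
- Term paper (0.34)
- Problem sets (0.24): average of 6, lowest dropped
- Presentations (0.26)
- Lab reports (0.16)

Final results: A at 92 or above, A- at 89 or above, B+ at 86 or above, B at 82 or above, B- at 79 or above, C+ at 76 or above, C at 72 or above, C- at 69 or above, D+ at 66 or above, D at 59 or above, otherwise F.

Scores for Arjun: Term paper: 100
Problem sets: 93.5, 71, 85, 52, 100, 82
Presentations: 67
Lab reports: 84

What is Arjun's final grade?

Problem sets: drop 52 → average of remaining 5 = 431.5/5 = 86.3
Weighted total:
  Term paper 100 × 0.34 = 34
  Problem sets 86.3 × 0.24 = 20.712
  Presentations 67 × 0.26 = 17.42
  Lab reports 84 × 0.16 = 13.44
Sum = 85.572
85.572 is ≥ 82 and < 86 → B

B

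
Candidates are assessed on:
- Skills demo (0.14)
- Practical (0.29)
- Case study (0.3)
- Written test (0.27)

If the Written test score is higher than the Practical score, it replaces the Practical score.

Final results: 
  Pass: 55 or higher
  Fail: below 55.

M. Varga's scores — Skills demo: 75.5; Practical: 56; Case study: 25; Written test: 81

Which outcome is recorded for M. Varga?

Written test (81) > Practical (56), so Practical counts as 81.
Weighted total:
  Skills demo 75.5 × 0.14 = 10.57
  Practical 81 × 0.29 = 23.49
  Case study 25 × 0.3 = 7.5
  Written test 81 × 0.27 = 21.87
Sum = 63.43
63.43 ≥ 55 → Pass

Pass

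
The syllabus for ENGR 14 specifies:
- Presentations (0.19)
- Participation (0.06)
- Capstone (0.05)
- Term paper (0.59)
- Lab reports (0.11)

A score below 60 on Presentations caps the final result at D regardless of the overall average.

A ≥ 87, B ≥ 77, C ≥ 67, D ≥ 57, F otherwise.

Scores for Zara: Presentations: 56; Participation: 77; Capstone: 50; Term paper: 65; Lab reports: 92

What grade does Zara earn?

Presentations score 56 < 60: minimum not met.
Weighted total:
  Presentations 56 × 0.19 = 10.64
  Participation 77 × 0.06 = 4.62
  Capstone 50 × 0.05 = 2.5
  Term paper 65 × 0.59 = 38.35
  Lab reports 92 × 0.11 = 10.12
Sum = 66.23
66.23 would be D; cap at D applies → D.

D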